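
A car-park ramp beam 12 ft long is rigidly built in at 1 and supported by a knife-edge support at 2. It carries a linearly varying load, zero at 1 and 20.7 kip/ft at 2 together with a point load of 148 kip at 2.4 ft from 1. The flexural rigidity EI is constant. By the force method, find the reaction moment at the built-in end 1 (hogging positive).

M_1 = 429.6 kip·ft

Take the reaction at 2 as the redundant and release it; the primary structure is a cantilever fixed at 1.
Primary-structure tip deflection at 2 by superposition:
  triangular load, peak 20.7 at the free end: 11w₀L⁴/(120EI) = 39347/EI
  point load 148 at a = 2.4: Pa²(3L − a)/(6EI) = 4774/EI
  δ_0 = 44120/EI
Tip deflection under a unit load at 2: L³/(3EI) = 576/EI.
The prop prevents deflection at 2: R_2 = δ_0/δ_{22} = 44120/576 = 76.6 kip.
Moment equilibrium about 1: M_1 = Σ(load moments about 1) − R_2·L = 1349 − 76.6×12 = 429.6 kip·ft.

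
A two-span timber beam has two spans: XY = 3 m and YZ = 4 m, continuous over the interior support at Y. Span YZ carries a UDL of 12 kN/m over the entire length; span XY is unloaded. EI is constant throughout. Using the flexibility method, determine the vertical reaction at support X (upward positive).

Release continuity at Y by inserting a hinge; the redundant is the internal moment M_Y. The primary structure is two simply-supported spans XY and YZ.
Rotations at Y on the released spans (each span's end-slope, ×1/EI):
  span YZ: UDL 12: wL³/(24EI) = 32/EI
  relative rotation θ_0 = (0 + 32)/EI = 32/EI
A unit hogging moment at Y produces rotation L₁/(3EI) + L₂/(3EI) = 2.333/EI.
Slope continuity at Y: θ_0 = M_Y·2.333/EI, so M_Y = 32/2.333 = 13.71 kN·m (hogging).
Span XY, ΣM about X with M_Y applied at Y: R_Y^{XY}·3 = 0 + 13.71, so R_Y^{XY} = 4.571 kN and R_X = 0 − 4.571 = -4.571 kN.

R_X = -4.571 kN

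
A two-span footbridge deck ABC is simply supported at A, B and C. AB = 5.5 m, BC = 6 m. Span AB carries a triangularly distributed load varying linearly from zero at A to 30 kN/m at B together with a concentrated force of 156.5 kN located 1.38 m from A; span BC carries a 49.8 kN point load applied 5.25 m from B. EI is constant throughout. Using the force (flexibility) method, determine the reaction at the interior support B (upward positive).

R_B = 130.8 kN

Take M_B as the redundant. Released structure: two simple spans AB and BC with a hinge at B.
End slopes at the hinge B, treating each span as simply supported:
  span AB: triangular load, peak 30: w₀L³/(45EI) = 110.9/EI
  span AB: point load 156.5 at a = 1.38: Pab(L + a)/(6LEI) = 185.5/EI
  span BC: point load 49.8 at a = 5.25: Pab(L + b)/(6LEI) = 36.77/EI
  relative rotation θ_0 = (296.4 + 36.77)/EI = 333.2/EI
A unit hogging moment at B produces rotation L₁/(3EI) + L₂/(3EI) = 3.833/EI.
Compatibility: M_B·(L₁+L₂)/(3EI) = θ_0, giving M_B = 86.92 kN·m (hogging).
Span AB, ΣM about A with M_B applied at B: R_B^{AB}·5.5 = 518.5 + 86.92, so R_B^{AB} = 110.1 kN and R_A = 239 − 110.1 = 128.9 kN.
Span BC, ΣM about C: R_B^{BC}·6 = 37.35 + 86.92, so R_B^{BC} = 20.71 kN and R_C = 49.8 − 20.71 = 29.09 kN.
R_B = 110.1 + 20.71 = 130.8 kN.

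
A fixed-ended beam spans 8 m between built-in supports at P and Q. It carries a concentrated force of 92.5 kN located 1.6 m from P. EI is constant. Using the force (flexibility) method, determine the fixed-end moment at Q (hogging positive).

Release both end moments; the primary structure is a simply-supported span PQ with redundants M_P and M_Q.
Simple-span end rotations at P and Q under the given loads:
  at P: point load 92.5 at a = 1.6: Pab(L + b)/(6LEI) = 284.2/EI
  at Q: point load 92.5 at a = 1.6: Pab(L + a)/(6LEI) = 189.4/EI
  θ_P0 = 284.2/EI,  θ_Q0 = 189.4/EI
Flexibility coefficients: a unit moment at one end gives L/(3EI) there and L/(6EI) at the far end, so f₁₁ = f₂₂ = 2.667/EI and f₁₂ = f₂₁ = 1.333/EI.
Compatibility — zero rotation at each built-in end:
  2.667 M_P + 1.333 M_Q = 284.2
  1.333 M_P + 2.667 M_Q = 189.4
Solving the pair gives M_P = 94.72 kN·m and M_Q = 23.68 kN·m (hogging).

M_Q = 23.68 kN·m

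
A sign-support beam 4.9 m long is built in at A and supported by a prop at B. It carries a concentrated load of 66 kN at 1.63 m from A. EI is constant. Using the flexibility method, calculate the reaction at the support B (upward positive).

R_B = 9.74 kN

Take the reaction at B as the redundant and release it; the primary structure is a cantilever fixed at A.
Deflection at B on the released cantilever, summing each load's contribution:
  point load 66 at a = 1.63: Pa²(3L − a)/(6EI) = 382/EI
Tip deflection under a unit load at B: L³/(3EI) = 39.22/EI.
Compatibility at B: δ_0 − R_B·δ_{BB} = 0, so R_B = 382/39.22 = 9.74 kN.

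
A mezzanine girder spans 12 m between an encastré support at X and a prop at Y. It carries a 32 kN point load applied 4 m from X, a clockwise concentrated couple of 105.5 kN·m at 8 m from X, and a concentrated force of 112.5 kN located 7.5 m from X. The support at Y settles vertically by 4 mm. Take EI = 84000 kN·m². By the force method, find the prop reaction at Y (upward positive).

R_Y = 68.06 kN

Remove the prop at Y; the released (primary) structure is a cantilever built in at X.
Deflection at Y on the released cantilever, summing each load's contribution:
  point load 32 at a = 4: Pa²(3L − a)/(6EI) = 2731/EI
  clockwise couple 105.5 at a = 8: M₀a(2L − a)/(2EI) = 6752/EI
  point load 112.5 at a = 7.5: Pa²(3L − a)/(6EI) = 30059/EI
  δ_0 = 39541/EI
Tip deflection under a unit load at Y: L³/(3EI) = 576/EI.
With EI = 84000 kN·m²: δ_0 = 0.47073 m and δ_{YY} = 0.006857 m/kN.
Compatibility — the beam at Y must follow the support down by 0.004 m: δ_0 − R_Y·δ_{YY} = 0.004, so R_Y = (0.47073 − 0.004)/0.006857 = 68.06 kN.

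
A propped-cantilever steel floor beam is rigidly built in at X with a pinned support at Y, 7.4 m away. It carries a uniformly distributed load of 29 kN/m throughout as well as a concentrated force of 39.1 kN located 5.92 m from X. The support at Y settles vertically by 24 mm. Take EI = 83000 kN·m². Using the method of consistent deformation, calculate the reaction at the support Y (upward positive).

R_Y = 93.25 kN

Take the reaction at Y as the redundant and release it; the primary structure is a cantilever fixed at X.
Deflection at Y on the released cantilever, summing each load's contribution:
  UDL 29: wL⁴/(8EI) = 10870/EI
  point load 39.1 at a = 5.92: Pa²(3L − a)/(6EI) = 3718/EI
  δ_0 = 14588/EI
Tip deflection under a unit load at Y: L³/(3EI) = 135.1/EI.
With EI = 83000 kN·m²: δ_0 = 0.17576 m and δ_{YY} = 0.001627 m/kN.
Compatibility — the beam at Y must follow the support down by 0.024 m: δ_0 − R_Y·δ_{YY} = 0.024, so R_Y = (0.17576 − 0.024)/0.001627 = 93.25 kN.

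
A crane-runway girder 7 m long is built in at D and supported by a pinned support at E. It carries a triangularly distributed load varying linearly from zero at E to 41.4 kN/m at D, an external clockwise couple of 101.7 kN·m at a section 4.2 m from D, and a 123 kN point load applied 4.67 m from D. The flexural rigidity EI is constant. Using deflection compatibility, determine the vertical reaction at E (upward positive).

Choose R_E as the redundant. The primary structure is the cantilever fixed at D.
Deflection at E on the released cantilever, summing each load's contribution:
  triangular load, peak 41.4 at the fixed end: w₀L⁴/(30EI) = 3313/EI
  clockwise couple 101.7 at a = 4.2: M₀a(2L − a)/(2EI) = 2093/EI
  point load 123 at a = 4.67: Pa²(3L − a)/(6EI) = 7301/EI
  δ_0 = 12707/EI
Flexibility coefficient — unit upward force at E: δ_{EE} = L³/(3EI) = 114.3/EI.
Compatibility at E: δ_0 − R_E·δ_{EE} = 0, so R_E = 12707/114.3 = 111.1 kN.

R_E = 111.1 kN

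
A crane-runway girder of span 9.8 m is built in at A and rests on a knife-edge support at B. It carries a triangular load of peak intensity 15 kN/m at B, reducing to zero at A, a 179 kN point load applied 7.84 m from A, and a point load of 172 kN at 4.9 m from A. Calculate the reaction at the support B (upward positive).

Take the reaction at B as the redundant and release it; the primary structure is a cantilever fixed at A.
Deflection at B on the released cantilever, summing each load's contribution:
  triangular load, peak 15 at the free end: 11w₀L⁴/(120EI) = 12683/EI
  point load 179 at a = 7.84: Pa²(3L − a)/(6EI) = 39535/EI
  point load 172 at a = 4.9: Pa²(3L − a)/(6EI) = 16863/EI
  δ_0 = 69081/EI
Tip deflection under a unit load at B: L³/(3EI) = 313.7/EI.
The prop prevents deflection at B: R_B = δ_0/δ_{BB} = 69081/313.7 = 220.2 kN.

R_B = 220.2 kN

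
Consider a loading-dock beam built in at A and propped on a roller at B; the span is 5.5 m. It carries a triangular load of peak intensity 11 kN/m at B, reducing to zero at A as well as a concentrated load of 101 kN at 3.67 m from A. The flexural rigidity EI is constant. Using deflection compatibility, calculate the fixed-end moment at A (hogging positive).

M_A = 101.6 kN·m

Take the reaction at B as the redundant and release it; the primary structure is a cantilever fixed at A.
Primary-structure tip deflection at B by superposition:
  triangular load, peak 11 at the free end: 11w₀L⁴/(120EI) = 922.7/EI
  point load 101 at a = 3.67: Pa²(3L − a)/(6EI) = 2909/EI
  δ_0 = 3832/EI
Flexibility coefficient — unit upward force at B: δ_{BB} = L³/(3EI) = 55.46/EI.
Compatibility at B: δ_0 − R_B·δ_{BB} = 0, so R_B = 3832/55.46 = 69.09 kN.
Moment equilibrium about A: M_A = Σ(load moments about A) − R_B·L = 481.6 − 69.09×5.5 = 101.6 kN·m.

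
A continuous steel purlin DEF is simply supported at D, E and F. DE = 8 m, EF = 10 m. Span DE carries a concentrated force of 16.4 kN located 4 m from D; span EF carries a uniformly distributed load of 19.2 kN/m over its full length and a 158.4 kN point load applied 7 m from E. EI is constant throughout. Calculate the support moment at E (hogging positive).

M_E = 264.4 kN·m

Insert a hinge at E; M_E is the redundant, and each span becomes simply supported.
Discontinuity in slope at E on the released structure — sum the simple-span end rotations:
  span DE: point load 16.4 at a = 4: Pab(L + a)/(6LEI) = 65.6/EI
  span EF: UDL 19.2: wL³/(24EI) = 800/EI
  span EF: point load 158.4 at a = 7: Pab(L + b)/(6LEI) = 720.7/EI
  relative rotation θ_0 = (65.6 + 1521)/EI = 1586/EI
A unit hogging moment at E produces rotation L₁/(3EI) + L₂/(3EI) = 6/EI.
Slope continuity at E: θ_0 = M_E·6/EI, so M_E = 1586/6 = 264.4 kN·m (hogging).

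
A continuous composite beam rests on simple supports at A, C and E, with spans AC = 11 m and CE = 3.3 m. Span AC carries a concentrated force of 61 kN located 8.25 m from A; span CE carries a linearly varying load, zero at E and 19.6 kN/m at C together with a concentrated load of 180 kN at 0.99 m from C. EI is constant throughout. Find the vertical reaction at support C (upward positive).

Insert a hinge at C; M_C is the redundant, and each span becomes simply supported.
Rotations at C on the released spans (each span's end-slope, ×1/EI):
  span AC: point load 61 at a = 8.25: Pab(L + a)/(6LEI) = 403.6/EI
  span CE: triangular load, peak 19.6: w₀L³/(45EI) = 15.65/EI
  span CE: point load 180 at a = 0.99: Pab(L + b)/(6LEI) = 116.6/EI
  relative rotation θ_0 = (403.6 + 132.3)/EI = 535.9/EI
A unit hogging moment at C produces rotation L₁/(3EI) + L₂/(3EI) = 4.767/EI.
Slope continuity at C: θ_0 = M_C·4.767/EI, so M_C = 535.9/4.767 = 112.4 kN·m (hogging).
Span AC, ΣM about A with M_C applied at C: R_C^{AC}·11 = 503.2 + 112.4, so R_C^{AC} = 55.97 kN and R_A = 61 − 55.97 = 5.029 kN.
Span CE, ΣM about E: R_C^{CE}·3.3 = 486.9 + 112.4, so R_C^{CE} = 181.6 kN and R_E = 212.3 − 181.6 = 30.71 kN.
R_C = 55.97 + 181.6 = 237.6 kN.

R_C = 237.6 kN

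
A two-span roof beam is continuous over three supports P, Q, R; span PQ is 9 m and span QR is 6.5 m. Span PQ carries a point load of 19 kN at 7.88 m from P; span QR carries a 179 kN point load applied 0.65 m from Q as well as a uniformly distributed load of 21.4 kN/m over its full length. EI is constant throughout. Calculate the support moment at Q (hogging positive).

Insert a hinge at Q; M_Q is the redundant, and each span becomes simply supported.
Rotations at Q on the released spans (each span's end-slope, ×1/EI):
  span PQ: point load 19 at a = 7.88: Pab(L + a)/(6LEI) = 52.42/EI
  span QR: point load 179 at a = 0.65: Pab(L + b)/(6LEI) = 215.5/EI
  span QR: UDL 21.4: wL³/(24EI) = 244.9/EI
  relative rotation θ_0 = (52.42 + 460.4)/EI = 512.8/EI
A unit hogging moment at Q produces rotation L₁/(3EI) + L₂/(3EI) = 5.167/EI.
Compatibility: M_Q·(L₁+L₂)/(3EI) = θ_0, giving M_Q = 99.26 kN·m (hogging).

M_Q = 99.26 kN·m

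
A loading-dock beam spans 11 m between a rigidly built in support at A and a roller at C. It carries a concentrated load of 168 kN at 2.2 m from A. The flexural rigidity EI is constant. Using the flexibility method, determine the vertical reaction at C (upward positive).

Release the roller at C. Primary structure: cantilever fixed at A.
Deflection at C on the released cantilever, summing each load's contribution:
  point load 168 at a = 2.2: Pa²(3L − a)/(6EI) = 4174/EI
Flexibility coefficient — unit upward force at C: δ_{CC} = L³/(3EI) = 443.7/EI.
The prop prevents deflection at C: R_C = δ_0/δ_{CC} = 4174/443.7 = 9.408 kN.

R_C = 9.408 kN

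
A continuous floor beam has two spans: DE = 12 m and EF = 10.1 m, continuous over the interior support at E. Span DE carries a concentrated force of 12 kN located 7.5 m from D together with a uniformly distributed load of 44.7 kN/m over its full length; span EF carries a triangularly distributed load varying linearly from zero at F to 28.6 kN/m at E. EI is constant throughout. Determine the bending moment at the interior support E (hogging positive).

M_E = 540.7 kN·m

Release continuity at E by inserting a hinge; the redundant is the internal moment M_E. The primary structure is two simply-supported spans DE and EF.
End slopes at the hinge E, treating each span as simply supported:
  span DE: point load 12 at a = 7.5: Pab(L + a)/(6LEI) = 109.7/EI
  span DE: UDL 44.7: wL³/(24EI) = 3218/EI
  span EF: triangular load, peak 28.6: w₀L³/(45EI) = 654.8/EI
  relative rotation θ_0 = (3328 + 654.8)/EI = 3983/EI
A unit hogging moment at E produces rotation L₁/(3EI) + L₂/(3EI) = 7.367/EI.
Slope continuity at E: θ_0 = M_E·7.367/EI, so M_E = 3983/7.367 = 540.7 kN·m (hogging).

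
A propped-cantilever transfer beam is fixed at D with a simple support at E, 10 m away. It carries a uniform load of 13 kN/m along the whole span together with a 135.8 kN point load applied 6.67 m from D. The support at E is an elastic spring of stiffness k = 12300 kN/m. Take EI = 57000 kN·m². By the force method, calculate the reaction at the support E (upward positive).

R_E = 117.6 kN

Remove the prop at E; the released (primary) structure is a cantilever built in at D.
Downward deflection at the released point E due to the loads:
  UDL 13: wL⁴/(8EI) = 16250/EI
  point load 135.8 at a = 6.67: Pa²(3L − a)/(6EI) = 23492/EI
  δ_0 = 39742/EI
Flexibility coefficient — unit upward force at E: δ_{EE} = L³/(3EI) = 333.3/EI.
With EI = 57000 kN·m²: δ_0 = 0.69722 m and δ_{EE} = 0.005848 m/kN.
Compatibility — the spring shortens by R_E/k under the reaction it provides: δ_0 − R_E·δ_{EE} = R_E/k. With 1/k = 0.000081 m/kN, R_E = δ_0 / (δ_{EE} + 1/k) = 0.69722 / (0.005848 + 0.000081) = 117.6 kN.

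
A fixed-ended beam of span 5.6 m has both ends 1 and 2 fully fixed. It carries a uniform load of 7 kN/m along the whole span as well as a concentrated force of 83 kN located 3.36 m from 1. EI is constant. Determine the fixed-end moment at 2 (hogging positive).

M_2 = 85.22 kN·m

Take the two fixed-end moments M_1, M_2 as redundants; the released structure is the simple span 12.
End rotations of the released simple span under the applied load (×1/EI):
  at 1: UDL 7: wL³/(24EI) = 51.22/EI
  at 2: UDL 7: wL³/(24EI) = 51.22/EI
  at 1: point load 83 at a = 3.36: Pab(L + b)/(6LEI) = 145.8/EI
  at 2: point load 83 at a = 3.36: Pab(L + a)/(6LEI) = 166.6/EI
  θ_10 = 197/EI,  θ_20 = 217.8/EI
Flexibility coefficients: a unit moment at one end gives L/(3EI) there and L/(6EI) at the far end, so f₁₁ = f₂₂ = 1.867/EI and f₁₂ = f₂₁ = 0.9333/EI.
Compatibility — zero rotation at each built-in end:
  1.867 M_1 + 0.9333 M_2 = 197
  0.9333 M_1 + 1.867 M_2 = 217.8
Solving the pair gives M_1 = 62.91 kN·m and M_2 = 85.22 kN·m (hogging).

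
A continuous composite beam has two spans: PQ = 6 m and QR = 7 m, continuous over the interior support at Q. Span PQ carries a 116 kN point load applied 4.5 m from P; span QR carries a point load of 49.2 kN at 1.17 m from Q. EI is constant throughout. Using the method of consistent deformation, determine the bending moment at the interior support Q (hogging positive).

M_Q = 76.36 kN·m

Insert a hinge at Q; M_Q is the redundant, and each span becomes simply supported.
Rotations at Q on the released spans (each span's end-slope, ×1/EI):
  span PQ: point load 116 at a = 4.5: Pab(L + a)/(6LEI) = 228.4/EI
  span QR: point load 49.2 at a = 1.17: Pab(L + b)/(6LEI) = 102.5/EI
  relative rotation θ_0 = (228.4 + 102.5)/EI = 330.9/EI
A unit hogging moment at Q produces rotation L₁/(3EI) + L₂/(3EI) = 4.333/EI.
Slope continuity at Q: θ_0 = M_Q·4.333/EI, so M_Q = 330.9/4.333 = 76.36 kN·m (hogging).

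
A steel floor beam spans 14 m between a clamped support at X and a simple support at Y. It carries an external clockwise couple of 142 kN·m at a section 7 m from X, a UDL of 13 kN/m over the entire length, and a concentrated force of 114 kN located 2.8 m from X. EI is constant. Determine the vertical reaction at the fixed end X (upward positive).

R_X = 210 kN

Take the reaction at Y as the redundant and release it; the primary structure is a cantilever fixed at X.
Primary-structure tip deflection at Y by superposition:
  clockwise couple 142 at a = 7: M₀a(2L − a)/(2EI) = 10437/EI
  UDL 13: wL⁴/(8EI) = 62426/EI
  point load 114 at a = 2.8: Pa²(3L − a)/(6EI) = 5839/EI
  δ_0 = 78702/EI
Tip deflection under a unit load at Y: L³/(3EI) = 914.7/EI.
The prop prevents deflection at Y: R_Y = δ_0/δ_{YY} = 78702/914.7 = 86.04 kN.
Vertical equilibrium: R_X = ΣP − R_Y = 296 − 86.04 = 210 kN.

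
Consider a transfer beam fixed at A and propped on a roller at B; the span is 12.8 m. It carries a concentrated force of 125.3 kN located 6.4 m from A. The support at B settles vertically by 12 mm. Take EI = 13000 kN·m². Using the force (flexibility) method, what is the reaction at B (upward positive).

R_B = 38.93 kN

Release the roller at B. Primary structure: cantilever fixed at A.
Deflection at B on the released cantilever, summing each load's contribution:
  point load 125.3 at a = 6.4: Pa²(3L − a)/(6EI) = 27372/EI
Tip deflection under a unit load at B: L³/(3EI) = 699.1/EI.
With EI = 13000 kN·m²: δ_0 = 2.1056 m and δ_{BB} = 0.053773 m/kN.
Compatibility — the beam at B must follow the support down by 0.012 m: δ_0 − R_B·δ_{BB} = 0.012, so R_B = (2.1056 − 0.012)/0.053773 = 38.93 kN.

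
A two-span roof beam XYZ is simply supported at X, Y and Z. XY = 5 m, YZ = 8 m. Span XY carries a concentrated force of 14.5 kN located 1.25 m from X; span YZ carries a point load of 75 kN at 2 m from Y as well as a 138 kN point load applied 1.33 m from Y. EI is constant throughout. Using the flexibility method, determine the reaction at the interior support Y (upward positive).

R_Y = 223.7 kN

Take M_Y as the redundant. Released structure: two simple spans XY and YZ with a hinge at Y.
End slopes at the hinge Y, treating each span as simply supported:
  span XY: point load 14.5 at a = 1.25: Pab(L + a)/(6LEI) = 14.16/EI
  span YZ: point load 75 at a = 2: Pab(L + b)/(6LEI) = 262.5/EI
  span YZ: point load 138 at a = 1.33: Pab(L + b)/(6LEI) = 374.1/EI
  relative rotation θ_0 = (14.16 + 636.6)/EI = 650.8/EI
A unit hogging moment at Y produces rotation L₁/(3EI) + L₂/(3EI) = 4.333/EI.
Compatibility: M_Y·(L₁+L₂)/(3EI) = θ_0, giving M_Y = 150.2 kN·m (hogging).
Span XY, ΣM about X with M_Y applied at Y: R_Y^{XY}·5 = 18.12 + 150.2, so R_Y^{XY} = 33.66 kN and R_X = 14.5 − 33.66 = -19.16 kN.
Span YZ, ΣM about Z: R_Y^{YZ}·8 = 1370 + 150.2, so R_Y^{YZ} = 190.1 kN and R_Z = 213 − 190.1 = 22.92 kN.
R_Y = 33.66 + 190.1 = 223.7 kN.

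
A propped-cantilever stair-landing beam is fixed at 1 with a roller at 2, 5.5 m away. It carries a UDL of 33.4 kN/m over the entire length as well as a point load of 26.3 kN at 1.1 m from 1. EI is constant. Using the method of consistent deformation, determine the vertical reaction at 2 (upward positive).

Take the reaction at 2 as the redundant and release it; the primary structure is a cantilever fixed at 1.
Primary-structure tip deflection at 2 by superposition:
  UDL 33.4: wL⁴/(8EI) = 3820/EI
  point load 26.3 at a = 1.1: Pa²(3L − a)/(6EI) = 81.68/EI
  δ_0 = 3902/EI
Tip deflection under a unit load at 2: L³/(3EI) = 55.46/EI.
Compatibility at 2: δ_0 − R_2·δ_{22} = 0, so R_2 = 3902/55.46 = 70.36 kN.

R_2 = 70.36 kN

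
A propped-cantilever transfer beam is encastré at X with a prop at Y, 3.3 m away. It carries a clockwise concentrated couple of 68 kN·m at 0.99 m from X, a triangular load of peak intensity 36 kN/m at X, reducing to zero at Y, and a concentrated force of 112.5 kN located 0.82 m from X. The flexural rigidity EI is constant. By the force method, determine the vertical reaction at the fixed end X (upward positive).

Release the roller at Y. Primary structure: cantilever fixed at X.
Primary-structure tip deflection at Y by superposition:
  clockwise couple 68 at a = 0.99: M₀a(2L − a)/(2EI) = 188.8/EI
  triangular load, peak 36 at the fixed end: w₀L⁴/(30EI) = 142.3/EI
  point load 112.5 at a = 0.82: Pa²(3L − a)/(6EI) = 114.5/EI
  δ_0 = 445.6/EI
Tip deflection under a unit load at Y: L³/(3EI) = 11.98/EI.
The prop prevents deflection at Y: R_Y = δ_0/δ_{YY} = 445.6/11.98 = 37.2 kN.
Vertical equilibrium: R_X = ΣP − R_Y = 171.9 − 37.2 = 134.7 kN.

R_X = 134.7 kN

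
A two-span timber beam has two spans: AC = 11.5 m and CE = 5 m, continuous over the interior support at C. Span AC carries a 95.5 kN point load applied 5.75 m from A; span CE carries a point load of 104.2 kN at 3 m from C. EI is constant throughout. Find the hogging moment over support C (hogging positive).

M_C = 170 kN·m

Release continuity at C by inserting a hinge; the redundant is the internal moment M_C. The primary structure is two simply-supported spans AC and CE.
Rotations at C on the released spans (each span's end-slope, ×1/EI):
  span AC: point load 95.5 at a = 5.75: Pab(L + a)/(6LEI) = 789.4/EI
  span CE: point load 104.2 at a = 3: Pab(L + b)/(6LEI) = 145.9/EI
  relative rotation θ_0 = (789.4 + 145.9)/EI = 935.2/EI
A unit hogging moment at C produces rotation L₁/(3EI) + L₂/(3EI) = 5.5/EI.
Compatibility: M_C·(L₁+L₂)/(3EI) = θ_0, giving M_C = 170 kN·m (hogging).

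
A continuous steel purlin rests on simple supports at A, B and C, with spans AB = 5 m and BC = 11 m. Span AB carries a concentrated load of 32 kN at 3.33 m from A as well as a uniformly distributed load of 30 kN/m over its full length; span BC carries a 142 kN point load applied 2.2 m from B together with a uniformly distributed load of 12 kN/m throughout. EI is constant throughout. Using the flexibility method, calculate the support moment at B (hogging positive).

M_B = 318 kN·m

Release continuity at B by inserting a hinge; the redundant is the internal moment M_B. The primary structure is two simply-supported spans AB and BC.
Discontinuity in slope at B on the released structure — sum the simple-span end rotations:
  span AB: point load 32 at a = 3.33: Pab(L + a)/(6LEI) = 49.41/EI
  span AB: UDL 30: wL³/(24EI) = 156.2/EI
  span BC: point load 142 at a = 2.2: Pab(L + b)/(6LEI) = 824.7/EI
  span BC: UDL 12: wL³/(24EI) = 665.5/EI
  relative rotation θ_0 = (205.7 + 1490)/EI = 1696/EI
A unit hogging moment at B produces rotation L₁/(3EI) + L₂/(3EI) = 5.333/EI.
Slope continuity at B: θ_0 = M_B·5.333/EI, so M_B = 1696/5.333 = 318 kN·m (hogging).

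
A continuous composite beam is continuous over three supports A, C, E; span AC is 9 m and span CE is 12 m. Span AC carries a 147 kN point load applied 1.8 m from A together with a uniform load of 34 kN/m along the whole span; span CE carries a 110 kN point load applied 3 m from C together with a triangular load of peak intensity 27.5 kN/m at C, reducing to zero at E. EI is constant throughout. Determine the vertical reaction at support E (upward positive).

R_E = 42.79 kN

Release continuity at C by inserting a hinge; the redundant is the internal moment M_C. The primary structure is two simply-supported spans AC and CE.
End slopes at the hinge C, treating each span as simply supported:
  span AC: point load 147 at a = 1.8: Pab(L + a)/(6LEI) = 381/EI
  span AC: UDL 34: wL³/(24EI) = 1033/EI
  span CE: point load 110 at a = 3: Pab(L + b)/(6LEI) = 866.2/EI
  span CE: triangular load, peak 27.5: w₀L³/(45EI) = 1056/EI
  relative rotation θ_0 = (1414 + 1922)/EI = 3336/EI
A unit hogging moment at C produces rotation L₁/(3EI) + L₂/(3EI) = 7/EI.
Compatibility: M_C·(L₁+L₂)/(3EI) = θ_0, giving M_C = 476.6 kN·m (hogging).
Span CE, ΣM about E: R_C^{CE}·12 = 2310 + 476.6, so R_C^{CE} = 232.2 kN and R_E = 275 − 232.2 = 42.79 kN.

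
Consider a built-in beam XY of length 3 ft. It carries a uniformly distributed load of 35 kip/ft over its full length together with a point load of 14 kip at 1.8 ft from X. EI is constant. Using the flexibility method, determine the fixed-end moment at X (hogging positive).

Release both end moments; the primary structure is a simply-supported span XY with redundants M_X and M_Y.
End rotations of the released simple span under the applied load (×1/EI):
  at X: UDL 35: wL³/(24EI) = 39.38/EI
  at Y: UDL 35: wL³/(24EI) = 39.38/EI
  at X: point load 14 at a = 1.8: Pab(L + b)/(6LEI) = 7.056/EI
  at Y: point load 14 at a = 1.8: Pab(L + a)/(6LEI) = 8.064/EI
  θ_X0 = 46.43/EI,  θ_Y0 = 47.44/EI
Flexibility coefficients: a unit moment at one end gives L/(3EI) there and L/(6EI) at the far end, so f₁₁ = f₂₂ = 1/EI and f₁₂ = f₂₁ = 0.5/EI.
Compatibility — zero rotation at each built-in end:
  1 M_X + 0.5 M_Y = 46.43
  0.5 M_X + 1 M_Y = 47.44
Solving the pair gives M_X = 30.28 kip·ft and M_Y = 32.3 kip·ft (hogging).

M_X = 30.28 kip·ft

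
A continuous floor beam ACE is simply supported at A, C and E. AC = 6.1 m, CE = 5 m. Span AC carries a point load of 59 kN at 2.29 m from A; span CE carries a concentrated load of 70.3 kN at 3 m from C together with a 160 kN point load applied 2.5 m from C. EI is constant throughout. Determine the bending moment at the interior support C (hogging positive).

Release continuity at C by inserting a hinge; the redundant is the internal moment M_C. The primary structure is two simply-supported spans AC and CE.
Rotations at C on the released spans (each span's end-slope, ×1/EI):
  span AC: point load 59 at a = 2.29: Pab(L + a)/(6LEI) = 118/EI
  span CE: point load 70.3 at a = 3: Pab(L + b)/(6LEI) = 98.42/EI
  span CE: point load 160 at a = 2.5: Pab(L + b)/(6LEI) = 250/EI
  relative rotation θ_0 = (118 + 348.4)/EI = 466.4/EI
A unit hogging moment at C produces rotation L₁/(3EI) + L₂/(3EI) = 3.7/EI.
Slope continuity at C: θ_0 = M_C·3.7/EI, so M_C = 466.4/3.7 = 126.1 kN·m (hogging).

M_C = 126.1 kN·m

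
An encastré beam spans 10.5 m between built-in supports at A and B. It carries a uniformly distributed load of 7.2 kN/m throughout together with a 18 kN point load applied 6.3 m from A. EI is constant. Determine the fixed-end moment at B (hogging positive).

M_B = 93.37 kN·m

Release both end moments; the primary structure is a simply-supported span AB with redundants M_A and M_B.
Simple-span end rotations at A and B under the given loads:
  at A: UDL 7.2: wL³/(24EI) = 347.3/EI
  at B: UDL 7.2: wL³/(24EI) = 347.3/EI
  at A: point load 18 at a = 6.3: Pab(L + b)/(6LEI) = 111.1/EI
  at B: point load 18 at a = 6.3: Pab(L + a)/(6LEI) = 127/EI
  θ_A0 = 458.4/EI,  θ_B0 = 474.3/EI
Flexibility coefficients: a unit moment at one end gives L/(3EI) there and L/(6EI) at the far end, so f₁₁ = f₂₂ = 3.5/EI and f₁₂ = f₂₁ = 1.75/EI.
Compatibility — zero rotation at each built-in end:
  3.5 M_A + 1.75 M_B = 458.4
  1.75 M_A + 3.5 M_B = 474.3
Solving the pair gives M_A = 84.29 kN·m and M_B = 93.37 kN·m (hogging).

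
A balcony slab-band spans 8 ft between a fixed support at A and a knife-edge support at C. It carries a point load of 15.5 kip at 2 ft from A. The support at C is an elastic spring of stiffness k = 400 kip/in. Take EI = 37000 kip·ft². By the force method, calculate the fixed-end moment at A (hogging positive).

Choose R_C as the redundant. The primary structure is the cantilever fixed at A.
Free-end deflection of the primary structure under the applied loading (downward +):
  point load 15.5 at a = 2: Pa²(3L − a)/(6EI) = 227.3/EI
Flexibility coefficient — unit upward force at C: δ_{CC} = L³/(3EI) = 170.7/EI.
With EI = 37000 kip·ft²: δ_0 = 0.006144 ft and δ_{CC} = 0.004613 ft/kip.
Compatibility — the spring shortens by R_C/k under the reaction it provides: δ_0 − R_C·δ_{CC} = R_C/k. With 1/k = 1/(400×12) ft/kip = 0.000208 ft/kip, R_C = δ_0 / (δ_{CC} + 1/k) = 0.006144 / (0.004613 + 0.000208) = 1.274 kip.
Moment equilibrium about A: M_A = Σ(load moments about A) − R_C·L = 31 − 1.274×8 = 20.8 kip·ft.

M_A = 20.8 kip·ft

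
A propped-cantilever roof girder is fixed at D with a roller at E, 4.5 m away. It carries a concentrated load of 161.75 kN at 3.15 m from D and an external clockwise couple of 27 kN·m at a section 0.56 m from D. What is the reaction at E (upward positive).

Choose R_E as the redundant. The primary structure is the cantilever fixed at D.
Primary-structure tip deflection at E by superposition:
  point load 161.75 at a = 3.15: Pa²(3L − a)/(6EI) = 2769/EI
  clockwise couple 27 at a = 0.56: M₀a(2L − a)/(2EI) = 63.81/EI
  δ_0 = 2832/EI
Tip deflection under a unit load at E: L³/(3EI) = 30.38/EI.
Compatibility at E: δ_0 − R_E·δ_{EE} = 0, so R_E = 2832/30.38 = 93.25 kN.

R_E = 93.25 kN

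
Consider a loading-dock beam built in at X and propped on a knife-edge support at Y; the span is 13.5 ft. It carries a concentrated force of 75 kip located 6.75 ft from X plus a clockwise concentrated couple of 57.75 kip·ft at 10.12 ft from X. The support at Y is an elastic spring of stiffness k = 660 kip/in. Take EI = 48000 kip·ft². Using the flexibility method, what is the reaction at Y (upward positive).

R_Y = 29.24 kip

Remove the prop at Y; the released (primary) structure is a cantilever built in at X.
Free-end deflection of the primary structure under the applied loading (downward +):
  point load 75 at a = 6.75: Pa²(3L − a)/(6EI) = 19222/EI
  clockwise couple 57.75 at a = 10.12: M₀a(2L − a)/(2EI) = 4933/EI
  δ_0 = 24154/EI
Tip deflection under a unit load at Y: L³/(3EI) = 820.1/EI.
With EI = 48000 kip·ft²: δ_0 = 0.50321 ft and δ_{YY} = 0.017086 ft/kip.
Compatibility — the spring shortens by R_Y/k under the reaction it provides: δ_0 − R_Y·δ_{YY} = R_Y/k. With 1/k = 1/(660×12) ft/kip = 0.000126 ft/kip, R_Y = δ_0 / (δ_{YY} + 1/k) = 0.50321 / (0.017086 + 0.000126) = 29.24 kip.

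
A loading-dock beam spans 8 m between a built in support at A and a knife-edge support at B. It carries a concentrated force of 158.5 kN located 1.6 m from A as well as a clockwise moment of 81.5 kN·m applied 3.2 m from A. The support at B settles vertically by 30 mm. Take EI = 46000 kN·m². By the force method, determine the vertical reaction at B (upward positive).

R_B = 10.57 kN

Release the roller at B. Primary structure: cantilever fixed at A.
Free-end deflection of the primary structure under the applied loading (downward +):
  point load 158.5 at a = 1.6: Pa²(3L − a)/(6EI) = 1515/EI
  clockwise couple 81.5 at a = 3.2: M₀a(2L − a)/(2EI) = 1669/EI
  δ_0 = 3184/EI
Flexibility coefficient — unit upward force at B: δ_{BB} = L³/(3EI) = 170.7/EI.
With EI = 46000 kN·m²: δ_0 = 0.069216 m and δ_{BB} = 0.00371 m/kN.
Compatibility — the beam at B must follow the support down by 0.03 m: δ_0 − R_B·δ_{BB} = 0.03, so R_B = (0.069216 − 0.03)/0.00371 = 10.57 kN.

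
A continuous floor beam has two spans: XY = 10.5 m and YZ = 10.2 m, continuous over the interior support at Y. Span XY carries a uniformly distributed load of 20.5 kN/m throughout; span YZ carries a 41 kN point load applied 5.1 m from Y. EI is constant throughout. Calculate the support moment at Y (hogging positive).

Release continuity at Y by inserting a hinge; the redundant is the internal moment M_Y. The primary structure is two simply-supported spans XY and YZ.
End slopes at the hinge Y, treating each span as simply supported:
  span XY: UDL 20.5: wL³/(24EI) = 988.8/EI
  span YZ: point load 41 at a = 5.1: Pab(L + b)/(6LEI) = 266.6/EI
  relative rotation θ_0 = (988.8 + 266.6)/EI = 1255/EI
A unit hogging moment at Y produces rotation L₁/(3EI) + L₂/(3EI) = 6.9/EI.
Slope continuity at Y: θ_0 = M_Y·6.9/EI, so M_Y = 1255/6.9 = 181.9 kN·m (hogging).

M_Y = 181.9 kN·m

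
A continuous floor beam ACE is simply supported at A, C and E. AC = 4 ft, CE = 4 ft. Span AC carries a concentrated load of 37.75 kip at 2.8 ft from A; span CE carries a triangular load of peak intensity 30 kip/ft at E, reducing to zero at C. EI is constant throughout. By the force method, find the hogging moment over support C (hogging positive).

M_C = 27.48 kip·ft

Release continuity at C by inserting a hinge; the redundant is the internal moment M_C. The primary structure is two simply-supported spans AC and CE.
Rotations at C on the released spans (each span's end-slope, ×1/EI):
  span AC: point load 37.75 at a = 2.8: Pab(L + a)/(6LEI) = 35.94/EI
  span CE: triangular load, peak 30: 7w₀L³/(360EI) = 37.33/EI
  relative rotation θ_0 = (35.94 + 37.33)/EI = 73.27/EI
A unit hogging moment at C produces rotation L₁/(3EI) + L₂/(3EI) = 2.667/EI.
Compatibility: M_C·(L₁+L₂)/(3EI) = θ_0, giving M_C = 27.48 kip·ft (hogging).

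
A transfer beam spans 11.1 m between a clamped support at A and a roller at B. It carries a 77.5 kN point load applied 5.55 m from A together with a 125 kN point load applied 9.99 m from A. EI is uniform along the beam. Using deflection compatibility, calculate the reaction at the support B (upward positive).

Choose R_B as the redundant. The primary structure is the cantilever fixed at A.
Primary-structure tip deflection at B by superposition:
  point load 77.5 at a = 5.55: Pa²(3L − a)/(6EI) = 11041/EI
  point load 125 at a = 9.99: Pa²(3L − a)/(6EI) = 48465/EI
  δ_0 = 59506/EI
Tip deflection under a unit load at B: L³/(3EI) = 455.9/EI.
The prop prevents deflection at B: R_B = δ_0/δ_{BB} = 59506/455.9 = 130.5 kN.

R_B = 130.5 kN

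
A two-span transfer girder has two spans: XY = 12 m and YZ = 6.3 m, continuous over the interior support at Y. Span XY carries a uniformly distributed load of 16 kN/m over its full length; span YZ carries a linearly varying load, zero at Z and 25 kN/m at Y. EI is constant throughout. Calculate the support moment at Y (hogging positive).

Insert a hinge at Y; M_Y is the redundant, and each span becomes simply supported.
Discontinuity in slope at Y on the released structure — sum the simple-span end rotations:
  span XY: UDL 16: wL³/(24EI) = 1152/EI
  span YZ: triangular load, peak 25: w₀L³/(45EI) = 138.9/EI
  relative rotation θ_0 = (1152 + 138.9)/EI = 1291/EI
A unit hogging moment at Y produces rotation L₁/(3EI) + L₂/(3EI) = 6.1/EI.
Slope continuity at Y: θ_0 = M_Y·6.1/EI, so M_Y = 1291/6.1 = 211.6 kN·m (hogging).

M_Y = 211.6 kN·m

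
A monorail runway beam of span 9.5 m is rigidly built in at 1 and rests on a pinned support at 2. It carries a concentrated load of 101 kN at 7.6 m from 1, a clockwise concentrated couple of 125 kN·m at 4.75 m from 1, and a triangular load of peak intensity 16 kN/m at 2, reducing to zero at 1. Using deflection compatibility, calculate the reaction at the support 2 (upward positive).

R_2 = 127.7 kN

Release the roller at 2. Primary structure: cantilever fixed at 1.
Deflection at 2 on the released cantilever, summing each load's contribution:
  point load 101 at a = 7.6: Pa²(3L − a)/(6EI) = 20321/EI
  clockwise couple 125 at a = 4.75: M₀a(2L − a)/(2EI) = 4230/EI
  triangular load, peak 16 at the free end: 11w₀L⁴/(120EI) = 11946/EI
  δ_0 = 36497/EI
Tip deflection under a unit load at 2: L³/(3EI) = 285.8/EI.
The prop prevents deflection at 2: R_2 = δ_0/δ_{22} = 36497/285.8 = 127.7 kN.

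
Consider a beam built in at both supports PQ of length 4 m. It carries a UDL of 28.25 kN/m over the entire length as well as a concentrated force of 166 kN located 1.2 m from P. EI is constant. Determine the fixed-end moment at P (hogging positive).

M_P = 135.3 kN·m

Take the two fixed-end moments M_P, M_Q as redundants; the released structure is the simple span PQ.
On the primary (simply-supported) span, the end slopes from the loading are:
  at P: UDL 28.25: wL³/(24EI) = 75.33/EI
  at Q: UDL 28.25: wL³/(24EI) = 75.33/EI
  at P: point load 166 at a = 1.2: Pab(L + b)/(6LEI) = 158/EI
  at Q: point load 166 at a = 1.2: Pab(L + a)/(6LEI) = 120.8/EI
  θ_P0 = 233.4/EI,  θ_Q0 = 196.2/EI
Flexibility coefficients: a unit moment at one end gives L/(3EI) there and L/(6EI) at the far end, so f₁₁ = f₂₂ = 1.333/EI and f₁₂ = f₂₁ = 0.6667/EI.
Compatibility — zero rotation at each built-in end:
  1.333 M_P + 0.6667 M_Q = 233.4
  0.6667 M_P + 1.333 M_Q = 196.2
Solving the pair gives M_P = 135.3 kN·m and M_Q = 79.5 kN·m (hogging).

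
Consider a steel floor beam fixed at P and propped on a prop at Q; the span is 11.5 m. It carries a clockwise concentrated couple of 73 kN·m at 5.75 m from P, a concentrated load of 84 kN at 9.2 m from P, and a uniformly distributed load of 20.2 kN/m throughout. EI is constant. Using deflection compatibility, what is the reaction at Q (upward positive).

R_Q = 153.4 kN

Release the roller at Q. Primary structure: cantilever fixed at P.
Primary-structure tip deflection at Q by superposition:
  clockwise couple 73 at a = 5.75: M₀a(2L − a)/(2EI) = 3620/EI
  point load 84 at a = 9.2: Pa²(3L − a)/(6EI) = 29979/EI
  UDL 20.2: wL⁴/(8EI) = 44162/EI
  δ_0 = 77762/EI
Tip deflection under a unit load at Q: L³/(3EI) = 507/EI.
The prop prevents deflection at Q: R_Q = δ_0/δ_{QQ} = 77762/507 = 153.4 kN.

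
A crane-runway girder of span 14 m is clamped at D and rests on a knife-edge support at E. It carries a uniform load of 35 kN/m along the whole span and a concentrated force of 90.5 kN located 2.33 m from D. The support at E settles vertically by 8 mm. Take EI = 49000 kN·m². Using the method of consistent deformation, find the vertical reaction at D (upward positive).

R_D = 393.6 kN

Take the reaction at E as the redundant and release it; the primary structure is a cantilever fixed at D.
Primary-structure tip deflection at E by superposition:
  UDL 35: wL⁴/(8EI) = 168070/EI
  point load 90.5 at a = 2.33: Pa²(3L − a)/(6EI) = 3248/EI
  δ_0 = 171318/EI
Tip deflection under a unit load at E: L³/(3EI) = 914.7/EI.
With EI = 49000 kN·m²: δ_0 = 3.4963 m and δ_{EE} = 0.018667 m/kN.
Compatibility — the beam at E must follow the support down by 0.008 m: δ_0 − R_E·δ_{EE} = 0.008, so R_E = (3.4963 − 0.008)/0.018667 = 186.9 kN.
Vertical equilibrium: R_D = ΣP − R_E = 580.5 − 186.9 = 393.6 kN.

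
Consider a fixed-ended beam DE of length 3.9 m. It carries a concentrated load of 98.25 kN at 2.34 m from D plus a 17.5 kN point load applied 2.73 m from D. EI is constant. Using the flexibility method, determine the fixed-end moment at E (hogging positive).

Take the two fixed-end moments M_D, M_E as redundants; the released structure is the simple span DE.
End rotations of the released simple span under the applied load (×1/EI):
  at D: point load 98.25 at a = 2.34: Pab(L + b)/(6LEI) = 83.69/EI
  at E: point load 98.25 at a = 2.34: Pab(L + a)/(6LEI) = 95.64/EI
  at D: point load 17.5 at a = 2.73: Pab(L + b)/(6LEI) = 12.11/EI
  at E: point load 17.5 at a = 2.73: Pab(L + a)/(6LEI) = 15.84/EI
  θ_D0 = 95.8/EI,  θ_E0 = 111.5/EI
Flexibility coefficients: a unit moment at one end gives L/(3EI) there and L/(6EI) at the far end, so f₁₁ = f₂₂ = 1.3/EI and f₁₂ = f₂₁ = 0.65/EI.
Compatibility — zero rotation at each built-in end:
  1.3 M_D + 0.65 M_E = 95.8
  0.65 M_D + 1.3 M_E = 111.5
Solving the pair gives M_D = 41.08 kN·m and M_E = 65.21 kN·m (hogging).

M_E = 65.21 kN·m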